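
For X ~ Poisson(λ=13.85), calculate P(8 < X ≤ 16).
0.701990

We have X ~ Poisson(λ=13.85).

To find P(8 < X ≤ 16), we use:
P(8 < X ≤ 16) = P(X ≤ 16) - P(X ≤ 8)
                 = F(16) - F(8)
                 = 0.768759 - 0.066770
                 = 0.701990

So there's approximately a 70.2% chance that X falls in this range.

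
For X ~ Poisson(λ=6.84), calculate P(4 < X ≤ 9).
0.658249

We have X ~ Poisson(λ=6.84).

To find P(4 < X ≤ 9), we use:
P(4 < X ≤ 9) = P(X ≤ 9) - P(X ≤ 4)
                 = F(9) - F(4)
                 = 0.846343 - 0.188094
                 = 0.658249

So there's approximately a 65.8% chance that X falls in this range.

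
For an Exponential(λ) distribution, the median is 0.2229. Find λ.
λ = 3.1097

For X ~ Exponential(λ), the CDF is F(x) = 1 - e^(-λx).
The median m satisfies F(m) = 0.5:
1 - e^(-λm) = 0.5
e^(-λm) = 0.5
λm = ln(2)
m = ln(2) / λ

Given m = 0.2229:
λ = ln(2) / 0.2229 = 0.693147 / 0.2229 = 3.1097

Verification: ln(2) / 3.1097 = 0.2229 ✓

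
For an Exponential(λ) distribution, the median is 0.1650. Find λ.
λ = 4.2009

For X ~ Exponential(λ), the CDF is F(x) = 1 - e^(-λx).
The median m satisfies F(m) = 0.5:
1 - e^(-λm) = 0.5
e^(-λm) = 0.5
λm = ln(2)
m = ln(2) / λ

Given m = 0.1650:
λ = ln(2) / 0.1650 = 0.693147 / 0.1650 = 4.2009

Verification: ln(2) / 4.2009 = 0.1650 ✓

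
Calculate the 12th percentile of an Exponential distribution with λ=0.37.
0.3455

We have X ~ Exponential(λ=0.37).

We want to find x such that P(X ≤ x) = 0.12.

This is the 12th percentile, which means 12% of values fall below this point.

Using the inverse CDF (quantile function):
x = F⁻¹(0.12) = 0.3455

Verification: P(X ≤ 0.3455) = 0.12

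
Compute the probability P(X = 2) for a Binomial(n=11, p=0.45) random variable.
0.051292

We have X ~ Binomial(n=11, p=0.45).

For a Binomial distribution, the PMF gives us the probability of each outcome.

Using the PMF formula:
P(X = 2) = 0.051292

Rounded to 4 decimal places: 0.0513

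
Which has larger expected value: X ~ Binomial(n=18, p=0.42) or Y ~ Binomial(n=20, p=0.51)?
Y has larger mean (10.2000 > 7.5600)

Compute the expected value for each distribution:

X ~ Binomial(n=18, p=0.42):
E[X] = 7.5600

Y ~ Binomial(n=20, p=0.51):
E[Y] = 10.2000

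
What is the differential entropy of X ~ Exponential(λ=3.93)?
-0.3686 nats

We have X ~ Exponential(λ=3.93).

The differential entropy measures the uncertainty or information content of the distribution.

For an Exponential distribution with λ=3.93:
h(X) = -0.3686 nats

(In bits, this would be -0.5318 bits.)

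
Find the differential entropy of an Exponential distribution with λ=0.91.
1.0943 nats

We have X ~ Exponential(λ=0.91).

The differential entropy measures the uncertainty or information content of the distribution.

For an Exponential distribution with λ=0.91:
h(X) = 1.0943 nats

(In bits, this would be 1.5788 bits.)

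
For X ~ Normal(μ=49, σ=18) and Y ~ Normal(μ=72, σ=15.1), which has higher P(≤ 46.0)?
X has higher probability (P(X ≤ 46.0) = 0.4338 > P(Y ≤ 46.0) = 0.0425)

Compute P(≤ 46.0) for each distribution:

X ~ Normal(μ=49, σ=18):
P(X ≤ 46.0) = 0.4338

Y ~ Normal(μ=72, σ=15.1):
P(Y ≤ 46.0) = 0.0425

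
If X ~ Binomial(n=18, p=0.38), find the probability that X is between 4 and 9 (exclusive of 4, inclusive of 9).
0.774021

We have X ~ Binomial(n=18, p=0.38).

To find P(4 < X ≤ 9), we use:
P(4 < X ≤ 9) = P(X ≤ 9) - P(X ≤ 4)
                 = F(9) - F(4)
                 = 0.900316 - 0.126295
                 = 0.774021

So there's approximately a 77.4% chance that X falls in this range.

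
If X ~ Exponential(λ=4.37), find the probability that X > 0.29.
0.281591

We have X ~ Exponential(λ=4.37).

P(X > 0.29) = 1 - P(X ≤ 0.29)
                = 1 - F(0.29)
                = 1 - 0.718409
                = 0.281591

So there's approximately a 28.2% chance that X exceeds 0.29.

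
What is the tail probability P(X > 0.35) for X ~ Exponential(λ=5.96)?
0.124183

We have X ~ Exponential(λ=5.96).

P(X > 0.35) = 1 - P(X ≤ 0.35)
                = 1 - F(0.35)
                = 1 - 0.875817
                = 0.124183

So there's approximately a 12.4% chance that X exceeds 0.35.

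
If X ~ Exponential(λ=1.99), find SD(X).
0.5025

We have X ~ Exponential(λ=1.99).

For an Exponential distribution with λ=1.99:
σ = √Var(X) = 0.5025

The standard deviation is the square root of the variance.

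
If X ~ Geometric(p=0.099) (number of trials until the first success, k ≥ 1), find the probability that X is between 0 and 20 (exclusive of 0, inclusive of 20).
0.875693

We have X ~ Geometric(p=0.099) (number of trials until the first success, k ≥ 1).

To find P(0 < X ≤ 20), we use:
P(0 < X ≤ 20) = P(X ≤ 20) - P(X ≤ 0)
                 = F(20) - F(0)
                 = 0.875693 - 0.000000
                 = 0.875693

So there's approximately a 87.6% chance that X falls in this range.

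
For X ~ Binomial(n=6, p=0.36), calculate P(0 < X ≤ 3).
0.802689

We have X ~ Binomial(n=6, p=0.36).

To find P(0 < X ≤ 3), we use:
P(0 < X ≤ 3) = P(X ≤ 3) - P(X ≤ 0)
                 = F(3) - F(0)
                 = 0.871409 - 0.068719
                 = 0.802689

So there's approximately a 80.3% chance that X falls in this range.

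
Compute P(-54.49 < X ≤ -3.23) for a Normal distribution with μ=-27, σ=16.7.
0.872812

We have X ~ Normal(μ=-27, σ=16.7).

To find P(-54.49 < X ≤ -3.23), we use:
P(-54.49 < X ≤ -3.23) = P(X ≤ -3.23) - P(X ≤ -54.49)
                 = F(-3.23) - F(-54.49)
                 = 0.922683 - 0.049871
                 = 0.872812

So there's approximately a 87.3% chance that X falls in this range.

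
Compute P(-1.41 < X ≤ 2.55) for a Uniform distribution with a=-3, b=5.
0.495000

We have X ~ Uniform(a=-3, b=5).

To find P(-1.41 < X ≤ 2.55), we use:
P(-1.41 < X ≤ 2.55) = P(X ≤ 2.55) - P(X ≤ -1.41)
                 = F(2.55) - F(-1.41)
                 = 0.693750 - 0.198750
                 = 0.495000

So there's approximately a 49.5% chance that X falls in this range.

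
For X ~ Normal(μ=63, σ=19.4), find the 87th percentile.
84.8520

We have X ~ Normal(μ=63, σ=19.4).

We want to find x such that P(X ≤ x) = 0.87.

This is the 87th percentile, which means 87% of values fall below this point.

Using the inverse CDF (quantile function):
x = F⁻¹(0.87) = 84.8520

Verification: P(X ≤ 84.8520) = 0.87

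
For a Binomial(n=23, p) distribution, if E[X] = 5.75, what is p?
p = 0.25

For a Binomial(n, p) distribution:
E[X] = n × p

Given n = 23 and E[X] = 5.75:
5.75 = 23 × p
p = 5.75 / 23 = 0.25

Verification: Binomial(23, 0.25) has E[X] = 5.75 ✓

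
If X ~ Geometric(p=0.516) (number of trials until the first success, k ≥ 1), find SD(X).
1.3483

We have X ~ Geometric(p=0.516) (number of trials until the first success, k ≥ 1).

For a Geometric distribution with p=0.516 (number of trials until the first success, k ≥ 1):
σ = √Var(X) = 1.3483

The standard deviation is the square root of the variance.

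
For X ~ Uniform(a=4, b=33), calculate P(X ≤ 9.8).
0.200000

We have X ~ Uniform(a=4, b=33).

The CDF gives us P(X ≤ k).

Using the CDF:
P(X ≤ 9.8) = 0.200000

This means there's approximately a 20.0% chance that X is at most 9.8.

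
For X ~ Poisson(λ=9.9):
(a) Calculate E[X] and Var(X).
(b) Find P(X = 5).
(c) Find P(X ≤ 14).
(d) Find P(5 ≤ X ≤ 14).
(a) E[X] = 9.9000, Var(X) = 9.9000
(b) P(X = 5) = 0.039763
(c) P(X ≤ 14) = 0.921645
(d) P(5 ≤ X ≤ 14) = 0.890443

We have X ~ Poisson(λ=9.9).

(a) Moments:
E[X] = 9.9000
Var(X) = 9.9000
σ = √Var(X) = 3.1464

(b) Point probability using PMF:
P(X = 5) = 0.039763

(c) Cumulative probability using CDF:
P(X ≤ 14) = F(14) = 0.921645

(d) Range probability:
P(5 ≤ X ≤ 14) = P(X ≤ 14) - P(X ≤ 4)
                   = F(14) - F(4)
                   = 0.921645 - 0.031202
                   = 0.890443

This means approximately 89.0% of outcomes fall in the interval [5, 14].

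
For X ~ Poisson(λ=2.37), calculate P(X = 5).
0.058248

We have X ~ Poisson(λ=2.37).

For a Poisson distribution, the PMF gives us the probability of each outcome.

Using the PMF formula:
P(X = 5) = 0.058248

Rounded to 4 decimal places: 0.0582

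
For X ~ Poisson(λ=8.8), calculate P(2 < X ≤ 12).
0.882525

We have X ~ Poisson(λ=8.8).

To find P(2 < X ≤ 12), we use:
P(2 < X ≤ 12) = P(X ≤ 12) - P(X ≤ 2)
                 = F(12) - F(2)
                 = 0.889838 - 0.007314
                 = 0.882525

So there's approximately a 88.3% chance that X falls in this range.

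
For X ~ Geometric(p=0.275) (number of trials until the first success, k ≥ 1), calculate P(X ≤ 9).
0.944660

We have X ~ Geometric(p=0.275) (number of trials until the first success, k ≥ 1).

The CDF gives us P(X ≤ k).

Using the CDF:
P(X ≤ 9) = 0.944660

This means there's approximately a 94.5% chance that X is at most 9.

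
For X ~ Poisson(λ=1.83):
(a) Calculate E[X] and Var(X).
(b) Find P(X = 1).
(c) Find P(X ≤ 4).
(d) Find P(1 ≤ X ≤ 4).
(a) E[X] = 1.8300, Var(X) = 1.8300
(b) P(X = 1) = 0.293557
(c) P(X ≤ 4) = 0.961384
(d) P(1 ≤ X ≤ 4) = 0.800971

We have X ~ Poisson(λ=1.83).

(a) Moments:
E[X] = 1.8300
Var(X) = 1.8300
σ = √Var(X) = 1.3528

(b) Point probability using PMF:
P(X = 1) = 0.293557

(c) Cumulative probability using CDF:
P(X ≤ 4) = F(4) = 0.961384

(d) Range probability:
P(1 ≤ X ≤ 4) = P(X ≤ 4) - P(X ≤ 0)
                   = F(4) - F(0)
                   = 0.961384 - 0.160414
                   = 0.800971

This means approximately 80.1% of outcomes fall in the interval [1, 4].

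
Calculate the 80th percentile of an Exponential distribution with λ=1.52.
1.0588

We have X ~ Exponential(λ=1.52).

We want to find x such that P(X ≤ x) = 0.8.

This is the 80th percentile, which means 80% of values fall below this point.

Using the inverse CDF (quantile function):
x = F⁻¹(0.8) = 1.0588

Verification: P(X ≤ 1.0588) = 0.8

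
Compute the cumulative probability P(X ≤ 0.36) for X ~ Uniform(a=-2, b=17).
0.124211

We have X ~ Uniform(a=-2, b=17).

The CDF gives us P(X ≤ k).

Using the CDF:
P(X ≤ 0.36) = 0.124211

This means there's approximately a 12.4% chance that X is at most 0.36.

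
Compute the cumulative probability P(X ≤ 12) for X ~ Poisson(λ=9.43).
0.842286

We have X ~ Poisson(λ=9.43).

The CDF gives us P(X ≤ k).

Using the CDF:
P(X ≤ 12) = 0.842286

This means there's approximately a 84.2% chance that X is at most 12.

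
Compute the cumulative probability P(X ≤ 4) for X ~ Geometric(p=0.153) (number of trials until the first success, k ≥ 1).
0.485324

We have X ~ Geometric(p=0.153) (number of trials until the first success, k ≥ 1).

The CDF gives us P(X ≤ k).

Using the CDF:
P(X ≤ 4) = 0.485324

This means there's approximately a 48.5% chance that X is at most 4.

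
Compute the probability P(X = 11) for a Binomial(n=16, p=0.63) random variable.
0.187948

We have X ~ Binomial(n=16, p=0.63).

For a Binomial distribution, the PMF gives us the probability of each outcome.

Using the PMF formula:
P(X = 11) = 0.187948

Rounded to 4 decimal places: 0.1879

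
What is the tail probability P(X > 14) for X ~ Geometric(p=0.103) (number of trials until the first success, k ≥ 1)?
0.218320

We have X ~ Geometric(p=0.103) (number of trials until the first success, k ≥ 1).

P(X > 14) = 1 - P(X ≤ 14)
                = 1 - F(14)
                = 1 - 0.781680
                = 0.218320

So there's approximately a 21.8% chance that X exceeds 14.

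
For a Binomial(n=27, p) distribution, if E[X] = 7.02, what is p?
p = 0.26

For a Binomial(n, p) distribution:
E[X] = n × p

Given n = 27 and E[X] = 7.02:
7.02 = 27 × p
p = 7.02 / 27 = 0.26

Verification: Binomial(27, 0.26) has E[X] = 7.02 ✓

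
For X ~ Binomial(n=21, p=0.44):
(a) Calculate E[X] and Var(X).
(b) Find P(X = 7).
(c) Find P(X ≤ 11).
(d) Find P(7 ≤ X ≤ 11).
(a) E[X] = 9.2400, Var(X) = 5.1744
(b) P(X = 7) = 0.110740
(c) P(X ≤ 11) = 0.839777
(d) P(7 ≤ X ≤ 11) = 0.726780

We have X ~ Binomial(n=21, p=0.44).

(a) Moments:
E[X] = 9.2400
Var(X) = 5.1744
σ = √Var(X) = 2.2747

(b) Point probability using PMF:
P(X = 7) = 0.110740

(c) Cumulative probability using CDF:
P(X ≤ 11) = F(11) = 0.839777

(d) Range probability:
P(7 ≤ X ≤ 11) = P(X ≤ 11) - P(X ≤ 6)
                   = F(11) - F(6)
                   = 0.839777 - 0.112997
                   = 0.726780

This means approximately 72.7% of outcomes fall in the interval [7, 11].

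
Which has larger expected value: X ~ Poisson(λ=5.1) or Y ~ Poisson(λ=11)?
Y has larger mean (11.0000 > 5.1000)

Compute the expected value for each distribution:

X ~ Poisson(λ=5.1):
E[X] = 5.1000

Y ~ Poisson(λ=11):
E[Y] = 11.0000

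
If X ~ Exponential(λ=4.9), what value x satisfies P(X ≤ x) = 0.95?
0.6114

We have X ~ Exponential(λ=4.9).

We want to find x such that P(X ≤ x) = 0.95.

This is the 95th percentile, which means 95% of values fall below this point.

Using the inverse CDF (quantile function):
x = F⁻¹(0.95) = 0.6114

Verification: P(X ≤ 0.6114) = 0.95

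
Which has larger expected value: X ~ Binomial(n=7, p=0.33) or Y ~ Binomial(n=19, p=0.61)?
Y has larger mean (11.5900 > 2.3100)

Compute the expected value for each distribution:

X ~ Binomial(n=7, p=0.33):
E[X] = 2.3100

Y ~ Binomial(n=19, p=0.61):
E[Y] = 11.5900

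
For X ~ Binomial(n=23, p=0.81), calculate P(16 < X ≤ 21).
0.819267

We have X ~ Binomial(n=23, p=0.81).

To find P(16 < X ≤ 21), we use:
P(16 < X ≤ 21) = P(X ≤ 21) - P(X ≤ 16)
                 = F(21) - F(16)
                 = 0.949766 - 0.130499
                 = 0.819267

So there's approximately a 81.9% chance that X falls in this range.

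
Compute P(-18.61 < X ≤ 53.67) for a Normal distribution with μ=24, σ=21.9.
0.886411

We have X ~ Normal(μ=24, σ=21.9).

To find P(-18.61 < X ≤ 53.67), we use:
P(-18.61 < X ≤ 53.67) = P(X ≤ 53.67) - P(X ≤ -18.61)
                 = F(53.67) - F(-18.61)
                 = 0.912258 - 0.025848
                 = 0.886411

So there's approximately a 88.6% chance that X falls in this range.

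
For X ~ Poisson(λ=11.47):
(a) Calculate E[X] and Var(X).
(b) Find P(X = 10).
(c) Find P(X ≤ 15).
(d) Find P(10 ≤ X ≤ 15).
(a) E[X] = 11.4700, Var(X) = 11.4700
(b) P(X = 10) = 0.113374
(c) P(X ≤ 15) = 0.880177
(d) P(10 ≤ X ≤ 15) = 0.588427

We have X ~ Poisson(λ=11.47).

(a) Moments:
E[X] = 11.4700
Var(X) = 11.4700
σ = √Var(X) = 3.3867

(b) Point probability using PMF:
P(X = 10) = 0.113374

(c) Cumulative probability using CDF:
P(X ≤ 15) = F(15) = 0.880177

(d) Range probability:
P(10 ≤ X ≤ 15) = P(X ≤ 15) - P(X ≤ 9)
                   = F(15) - F(9)
                   = 0.880177 - 0.291750
                   = 0.588427

This means approximately 58.8% of outcomes fall in the interval [10, 15].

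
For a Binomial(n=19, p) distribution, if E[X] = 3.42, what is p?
p = 0.18

For a Binomial(n, p) distribution:
E[X] = n × p

Given n = 19 and E[X] = 3.42:
3.42 = 19 × p
p = 3.42 / 19 = 0.18

Verification: Binomial(19, 0.18) has E[X] = 3.42 ✓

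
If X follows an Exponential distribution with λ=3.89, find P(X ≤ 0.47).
0.839313

We have X ~ Exponential(λ=3.89).

The CDF gives us P(X ≤ k).

Using the CDF:
P(X ≤ 0.47) = 0.839313

This means there's approximately a 83.9% chance that X is at most 0.47.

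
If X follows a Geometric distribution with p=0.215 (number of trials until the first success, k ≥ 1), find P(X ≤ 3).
0.516263

We have X ~ Geometric(p=0.215) (number of trials until the first success, k ≥ 1).

The CDF gives us P(X ≤ k).

Using the CDF:
P(X ≤ 3) = 0.516263

This means there's approximately a 51.6% chance that X is at most 3.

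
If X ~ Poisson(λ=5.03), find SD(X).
2.2428

We have X ~ Poisson(λ=5.03).

For a Poisson distribution with λ=5.03:
σ = √Var(X) = 2.2428

The standard deviation is the square root of the variance.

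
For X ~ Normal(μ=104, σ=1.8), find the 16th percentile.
102.2100

We have X ~ Normal(μ=104, σ=1.8).

We want to find x such that P(X ≤ x) = 0.16.

This is the 16th percentile, which means 16% of values fall below this point.

Using the inverse CDF (quantile function):
x = F⁻¹(0.16) = 102.2100

Verification: P(X ≤ 102.2100) = 0.16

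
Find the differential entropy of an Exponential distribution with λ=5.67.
-0.7352 nats

We have X ~ Exponential(λ=5.67).

The differential entropy measures the uncertainty or information content of the distribution.

For an Exponential distribution with λ=5.67:
h(X) = -0.7352 nats

(In bits, this would be -1.0607 bits.)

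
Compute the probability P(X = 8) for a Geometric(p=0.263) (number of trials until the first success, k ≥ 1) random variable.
0.031062

We have X ~ Geometric(p=0.263) (number of trials until the first success, k ≥ 1).

For a Geometric distribution, the PMF gives us the probability of each outcome.

Using the PMF formula:
P(X = 8) = 0.031062

Rounded to 4 decimal places: 0.0311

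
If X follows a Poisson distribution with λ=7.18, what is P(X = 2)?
0.019633

We have X ~ Poisson(λ=7.18).

For a Poisson distribution, the PMF gives us the probability of each outcome.

Using the PMF formula:
P(X = 2) = 0.019633

Rounded to 4 decimal places: 0.0196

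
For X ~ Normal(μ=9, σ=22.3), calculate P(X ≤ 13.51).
0.580136

We have X ~ Normal(μ=9, σ=22.3).

The CDF gives us P(X ≤ k).

Using the CDF:
P(X ≤ 13.51) = 0.580136

This means there's approximately a 58.0% chance that X is at most 13.51.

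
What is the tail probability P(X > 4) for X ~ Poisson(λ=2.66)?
0.131197

We have X ~ Poisson(λ=2.66).

P(X > 4) = 1 - P(X ≤ 4)
                = 1 - F(4)
                = 1 - 0.868803
                = 0.131197

So there's approximately a 13.1% chance that X exceeds 4.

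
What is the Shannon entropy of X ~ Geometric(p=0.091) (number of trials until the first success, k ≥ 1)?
3.3499 nats

We have X ~ Geometric(p=0.091) (number of trials until the first success, k ≥ 1).

The Shannon entropy measures the uncertainty or information content of the distribution.

For a Geometric distribution with p=0.091 (number of trials until the first success, k ≥ 1):
H(X) = 3.3499 nats

(In bits, this would be 4.8330 bits.)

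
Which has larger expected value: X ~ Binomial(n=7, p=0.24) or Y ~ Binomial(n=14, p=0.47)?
Y has larger mean (6.5800 > 1.6800)

Compute the expected value for each distribution:

X ~ Binomial(n=7, p=0.24):
E[X] = 1.6800

Y ~ Binomial(n=14, p=0.47):
E[Y] = 6.5800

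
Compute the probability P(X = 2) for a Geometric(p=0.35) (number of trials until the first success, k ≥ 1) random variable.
0.227500

We have X ~ Geometric(p=0.35) (number of trials until the first success, k ≥ 1).

For a Geometric distribution, the PMF gives us the probability of each outcome.

Using the PMF formula:
P(X = 2) = 0.227500

Rounded to 4 decimal places: 0.2275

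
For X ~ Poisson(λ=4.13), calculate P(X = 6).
0.110849

We have X ~ Poisson(λ=4.13).

For a Poisson distribution, the PMF gives us the probability of each outcome.

Using the PMF formula:
P(X = 6) = 0.110849

Rounded to 4 decimal places: 0.1108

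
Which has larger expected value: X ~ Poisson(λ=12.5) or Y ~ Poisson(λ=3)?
X has larger mean (12.5000 > 3.0000)

Compute the expected value for each distribution:

X ~ Poisson(λ=12.5):
E[X] = 12.5000

Y ~ Poisson(λ=3):
E[Y] = 3.0000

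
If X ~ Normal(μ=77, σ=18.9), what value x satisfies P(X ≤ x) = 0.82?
94.3004

We have X ~ Normal(μ=77, σ=18.9).

We want to find x such that P(X ≤ x) = 0.82.

This is the 82nd percentile, which means 82% of values fall below this point.

Using the inverse CDF (quantile function):
x = F⁻¹(0.82) = 94.3004

Verification: P(X ≤ 94.3004) = 0.82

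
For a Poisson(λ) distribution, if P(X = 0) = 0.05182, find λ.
λ = 2.9600

For a Poisson(λ) distribution, the PMF at 0 is:
P(X = 0) = λ^0 e^(-λ) / 0! = e^(-λ)

Given P(X = 0) = 0.05182:
e^(-λ) = 0.05182
-λ = ln(0.05182)
λ = -ln(0.05182) = 2.9600

Verification: e^(-2.9600) = 0.05182 ✓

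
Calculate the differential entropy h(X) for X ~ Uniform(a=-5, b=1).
1.7918 nats

We have X ~ Uniform(a=-5, b=1).

The differential entropy measures the uncertainty or information content of the distribution.

For a Uniform distribution with a=-5, b=1:
h(X) = 1.7918 nats

(In bits, this would be 2.5850 bits.)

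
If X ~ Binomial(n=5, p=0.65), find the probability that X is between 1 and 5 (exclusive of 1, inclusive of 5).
0.945978

We have X ~ Binomial(n=5, p=0.65).

To find P(1 < X ≤ 5), we use:
P(1 < X ≤ 5) = P(X ≤ 5) - P(X ≤ 1)
                 = F(5) - F(1)
                 = 1.000000 - 0.054022
                 = 0.945978

So there's approximately a 94.6% chance that X falls in this range.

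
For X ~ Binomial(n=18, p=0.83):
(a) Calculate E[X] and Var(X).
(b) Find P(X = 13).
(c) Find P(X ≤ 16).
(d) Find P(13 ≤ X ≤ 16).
(a) E[X] = 14.9400, Var(X) = 2.5398
(b) P(X = 13) = 0.107929
(c) P(X ≤ 16) = 0.836214
(d) P(13 ≤ X ≤ 16) = 0.765454

We have X ~ Binomial(n=18, p=0.83).

(a) Moments:
E[X] = 14.9400
Var(X) = 2.5398
σ = √Var(X) = 1.5937

(b) Point probability using PMF:
P(X = 13) = 0.107929

(c) Cumulative probability using CDF:
P(X ≤ 16) = F(16) = 0.836214

(d) Range probability:
P(13 ≤ X ≤ 16) = P(X ≤ 16) - P(X ≤ 12)
                   = F(16) - F(12)
                   = 0.836214 - 0.070760
                   = 0.765454

This means approximately 76.5% of outcomes fall in the interval [13, 16].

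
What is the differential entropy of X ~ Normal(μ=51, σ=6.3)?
3.2595 nats

We have X ~ Normal(μ=51, σ=6.3).

The differential entropy measures the uncertainty or information content of the distribution.

For a Normal distribution with μ=51, σ=6.3:
h(X) = 3.2595 nats

(In bits, this would be 4.7024 bits.)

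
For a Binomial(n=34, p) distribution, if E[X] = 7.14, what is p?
p = 0.21

For a Binomial(n, p) distribution:
E[X] = n × p

Given n = 34 and E[X] = 7.14:
7.14 = 34 × p
p = 7.14 / 34 = 0.21

Verification: Binomial(34, 0.21) has E[X] = 7.14 ✓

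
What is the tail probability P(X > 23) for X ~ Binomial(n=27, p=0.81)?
0.217753

We have X ~ Binomial(n=27, p=0.81).

P(X > 23) = 1 - P(X ≤ 23)
                = 1 - F(23)
                = 1 - 0.782247
                = 0.217753

So there's approximately a 21.8% chance that X exceeds 23.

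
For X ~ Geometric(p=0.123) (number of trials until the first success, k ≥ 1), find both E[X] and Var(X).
E[X] = 8.1301, Var(X) = 57.9681

We have X ~ Geometric(p=0.123) (number of trials until the first success, k ≥ 1).

For a Geometric distribution with p=0.123 (number of trials until the first success, k ≥ 1):

Expected value:
E[X] = 8.1301

Variance:
Var(X) = 57.9681

Standard deviation:
σ = √Var(X) = 7.6137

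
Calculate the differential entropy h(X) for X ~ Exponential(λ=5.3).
-0.6677 nats

We have X ~ Exponential(λ=5.3).

The differential entropy measures the uncertainty or information content of the distribution.

For an Exponential distribution with λ=5.3:
h(X) = -0.6677 nats

(In bits, this would be -0.9633 bits.)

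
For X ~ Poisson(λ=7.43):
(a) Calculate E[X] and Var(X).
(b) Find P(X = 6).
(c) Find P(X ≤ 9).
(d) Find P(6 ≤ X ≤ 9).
(a) E[X] = 7.4300, Var(X) = 7.4300
(b) P(X = 6) = 0.138609
(c) P(X ≤ 9) = 0.784362
(d) P(6 ≤ X ≤ 9) = 0.535179

We have X ~ Poisson(λ=7.43).

(a) Moments:
E[X] = 7.4300
Var(X) = 7.4300
σ = √Var(X) = 2.7258

(b) Point probability using PMF:
P(X = 6) = 0.138609

(c) Cumulative probability using CDF:
P(X ≤ 9) = F(9) = 0.784362

(d) Range probability:
P(6 ≤ X ≤ 9) = P(X ≤ 9) - P(X ≤ 5)
                   = F(9) - F(5)
                   = 0.784362 - 0.249182
                   = 0.535179

This means approximately 53.5% of outcomes fall in the interval [6, 9].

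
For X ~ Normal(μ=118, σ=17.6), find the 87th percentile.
137.8245

We have X ~ Normal(μ=118, σ=17.6).

We want to find x such that P(X ≤ x) = 0.87.

This is the 87th percentile, which means 87% of values fall below this point.

Using the inverse CDF (quantile function):
x = F⁻¹(0.87) = 137.8245

Verification: P(X ≤ 137.8245) = 0.87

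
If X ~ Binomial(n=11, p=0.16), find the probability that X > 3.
0.084565

We have X ~ Binomial(n=11, p=0.16).

P(X > 3) = 1 - P(X ≤ 3)
                = 1 - F(3)
                = 1 - 0.915435
                = 0.084565

So there's approximately a 8.5% chance that X exceeds 3.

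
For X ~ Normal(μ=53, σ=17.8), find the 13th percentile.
32.9502

We have X ~ Normal(μ=53, σ=17.8).

We want to find x such that P(X ≤ x) = 0.13.

This is the 13th percentile, which means 13% of values fall below this point.

Using the inverse CDF (quantile function):
x = F⁻¹(0.13) = 32.9502

Verification: P(X ≤ 32.9502) = 0.13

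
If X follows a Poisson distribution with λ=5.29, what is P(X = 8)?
0.076684

We have X ~ Poisson(λ=5.29).

For a Poisson distribution, the PMF gives us the probability of each outcome.

Using the PMF formula:
P(X = 8) = 0.076684

Rounded to 4 decimal places: 0.0767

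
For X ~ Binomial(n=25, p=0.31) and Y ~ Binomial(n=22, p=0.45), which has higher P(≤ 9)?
X has higher probability (P(X ≤ 9) = 0.7787 > P(Y ≤ 9) = 0.4350)

Compute P(≤ 9) for each distribution:

X ~ Binomial(n=25, p=0.31):
P(X ≤ 9) = 0.7787

Y ~ Binomial(n=22, p=0.45):
P(Y ≤ 9) = 0.4350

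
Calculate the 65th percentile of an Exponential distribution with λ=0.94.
1.1168

We have X ~ Exponential(λ=0.94).

We want to find x such that P(X ≤ x) = 0.65.

This is the 65th percentile, which means 65% of values fall below this point.

Using the inverse CDF (quantile function):
x = F⁻¹(0.65) = 1.1168

Verification: P(X ≤ 1.1168) = 0.65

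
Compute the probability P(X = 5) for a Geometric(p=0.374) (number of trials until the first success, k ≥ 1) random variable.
0.057434

We have X ~ Geometric(p=0.374) (number of trials until the first success, k ≥ 1).

For a Geometric distribution, the PMF gives us the probability of each outcome.

Using the PMF formula:
P(X = 5) = 0.057434

Rounded to 4 decimal places: 0.0574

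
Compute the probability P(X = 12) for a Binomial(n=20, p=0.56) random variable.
0.168324

We have X ~ Binomial(n=20, p=0.56).

For a Binomial distribution, the PMF gives us the probability of each outcome.

Using the PMF formula:
P(X = 12) = 0.168324

Rounded to 4 decimal places: 0.1683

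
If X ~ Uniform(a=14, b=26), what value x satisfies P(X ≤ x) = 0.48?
19.7600

We have X ~ Uniform(a=14, b=26).

We want to find x such that P(X ≤ x) = 0.48.

This is the 48th percentile, which means 48% of values fall below this point.

Using the inverse CDF (quantile function):
x = F⁻¹(0.48) = 19.7600

Verification: P(X ≤ 19.7600) = 0.48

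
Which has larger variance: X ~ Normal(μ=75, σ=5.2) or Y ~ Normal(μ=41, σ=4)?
X has larger variance (27.0400 > 16.0000)

Compute the variance for each distribution:

X ~ Normal(μ=75, σ=5.2):
Var(X) = 27.0400

Y ~ Normal(μ=41, σ=4):
Var(Y) = 16.0000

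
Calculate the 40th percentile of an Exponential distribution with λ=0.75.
0.6811

We have X ~ Exponential(λ=0.75).

We want to find x such that P(X ≤ x) = 0.4.

This is the 40th percentile, which means 40% of values fall below this point.

Using the inverse CDF (quantile function):
x = F⁻¹(0.4) = 0.6811

Verification: P(X ≤ 0.6811) = 0.4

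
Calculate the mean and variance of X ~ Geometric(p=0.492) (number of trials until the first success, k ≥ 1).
E[X] = 2.0325, Var(X) = 2.0986

We have X ~ Geometric(p=0.492) (number of trials until the first success, k ≥ 1).

For a Geometric distribution with p=0.492 (number of trials until the first success, k ≥ 1):

Expected value:
E[X] = 2.0325

Variance:
Var(X) = 2.0986

Standard deviation:
σ = √Var(X) = 1.4487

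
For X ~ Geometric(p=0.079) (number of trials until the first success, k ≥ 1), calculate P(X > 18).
0.227339

We have X ~ Geometric(p=0.079) (number of trials until the first success, k ≥ 1).

P(X > 18) = 1 - P(X ≤ 18)
                = 1 - F(18)
                = 1 - 0.772661
                = 0.227339

So there's approximately a 22.7% chance that X exceeds 18.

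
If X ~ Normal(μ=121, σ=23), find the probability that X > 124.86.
0.433360

We have X ~ Normal(μ=121, σ=23).

P(X > 124.86) = 1 - P(X ≤ 124.86)
                = 1 - F(124.86)
                = 1 - 0.566640
                = 0.433360

So there's approximately a 43.3% chance that X exceeds 124.86.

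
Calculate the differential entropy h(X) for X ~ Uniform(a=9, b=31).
3.0910 nats

We have X ~ Uniform(a=9, b=31).

The differential entropy measures the uncertainty or information content of the distribution.

For a Uniform distribution with a=9, b=31:
h(X) = 3.0910 nats

(In bits, this would be 4.4594 bits.)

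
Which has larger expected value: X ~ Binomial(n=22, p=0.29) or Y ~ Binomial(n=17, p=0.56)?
Y has larger mean (9.5200 > 6.3800)

Compute the expected value for each distribution:

X ~ Binomial(n=22, p=0.29):
E[X] = 6.3800

Y ~ Binomial(n=17, p=0.56):
E[Y] = 9.5200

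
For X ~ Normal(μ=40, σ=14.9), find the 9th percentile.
20.0227

We have X ~ Normal(μ=40, σ=14.9).

We want to find x such that P(X ≤ x) = 0.09.

This is the 9th percentile, which means 9% of values fall below this point.

Using the inverse CDF (quantile function):
x = F⁻¹(0.09) = 20.0227

Verification: P(X ≤ 20.0227) = 0.09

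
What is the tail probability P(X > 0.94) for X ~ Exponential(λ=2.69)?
0.079771

We have X ~ Exponential(λ=2.69).

P(X > 0.94) = 1 - P(X ≤ 0.94)
                = 1 - F(0.94)
                = 1 - 0.920229
                = 0.079771

So there's approximately a 8.0% chance that X exceeds 0.94.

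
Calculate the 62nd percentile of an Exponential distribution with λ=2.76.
0.3506

We have X ~ Exponential(λ=2.76).

We want to find x such that P(X ≤ x) = 0.62.

This is the 62nd percentile, which means 62% of values fall below this point.

Using the inverse CDF (quantile function):
x = F⁻¹(0.62) = 0.3506

Verification: P(X ≤ 0.3506) = 0.62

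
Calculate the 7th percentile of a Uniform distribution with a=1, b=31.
3.1000

We have X ~ Uniform(a=1, b=31).

We want to find x such that P(X ≤ x) = 0.07.

This is the 7th percentile, which means 7% of values fall below this point.

Using the inverse CDF (quantile function):
x = F⁻¹(0.07) = 3.1000

Verification: P(X ≤ 3.1000) = 0.07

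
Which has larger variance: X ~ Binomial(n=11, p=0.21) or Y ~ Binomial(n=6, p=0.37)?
X has larger variance (1.8249 > 1.3986)

Compute the variance for each distribution:

X ~ Binomial(n=11, p=0.21):
Var(X) = 1.8249

Y ~ Binomial(n=6, p=0.37):
Var(Y) = 1.3986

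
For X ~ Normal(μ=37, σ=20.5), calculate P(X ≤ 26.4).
0.302553

We have X ~ Normal(μ=37, σ=20.5).

The CDF gives us P(X ≤ k).

Using the CDF:
P(X ≤ 26.4) = 0.302553

This means there's approximately a 30.3% chance that X is at most 26.4.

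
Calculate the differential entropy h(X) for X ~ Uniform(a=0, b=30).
3.4012 nats

We have X ~ Uniform(a=0, b=30).

The differential entropy measures the uncertainty or information content of the distribution.

For a Uniform distribution with a=0, b=30:
h(X) = 3.4012 nats

(In bits, this would be 4.9069 bits.)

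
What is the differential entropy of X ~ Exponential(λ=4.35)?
-0.4702 nats

We have X ~ Exponential(λ=4.35).

The differential entropy measures the uncertainty or information content of the distribution.

For an Exponential distribution with λ=4.35:
h(X) = -0.4702 nats

(In bits, this would be -0.6783 bits.)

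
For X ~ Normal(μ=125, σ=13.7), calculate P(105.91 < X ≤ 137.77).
0.742617

We have X ~ Normal(μ=125, σ=13.7).

To find P(105.91 < X ≤ 137.77), we use:
P(105.91 < X ≤ 137.77) = P(X ≤ 137.77) - P(X ≤ 105.91)
                 = F(137.77) - F(105.91)
                 = 0.824362 - 0.081745
                 = 0.742617

So there's approximately a 74.3% chance that X falls in this range.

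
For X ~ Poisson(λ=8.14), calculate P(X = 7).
0.137020

We have X ~ Poisson(λ=8.14).

For a Poisson distribution, the PMF gives us the probability of each outcome.

Using the PMF formula:
P(X = 7) = 0.137020

Rounded to 4 decimal places: 0.1370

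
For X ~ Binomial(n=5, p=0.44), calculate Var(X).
1.2320

We have X ~ Binomial(n=5, p=0.44).

For a Binomial distribution with n=5, p=0.44:
Var(X) = 1.2320

The variance measures the spread of the distribution around the mean.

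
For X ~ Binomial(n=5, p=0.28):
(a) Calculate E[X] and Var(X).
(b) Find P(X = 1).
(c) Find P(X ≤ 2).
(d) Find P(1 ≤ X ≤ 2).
(a) E[X] = 1.4000, Var(X) = 1.0080
(b) P(X = 1) = 0.376234
(c) P(X ≤ 2) = 0.862352
(d) P(1 ≤ X ≤ 2) = 0.668860

We have X ~ Binomial(n=5, p=0.28).

(a) Moments:
E[X] = 1.4000
Var(X) = 1.0080
σ = √Var(X) = 1.0040

(b) Point probability using PMF:
P(X = 1) = 0.376234

(c) Cumulative probability using CDF:
P(X ≤ 2) = F(2) = 0.862352

(d) Range probability:
P(1 ≤ X ≤ 2) = P(X ≤ 2) - P(X ≤ 0)
                   = F(2) - F(0)
                   = 0.862352 - 0.193492
                   = 0.668860

This means approximately 66.9% of outcomes fall in the interval [1, 2].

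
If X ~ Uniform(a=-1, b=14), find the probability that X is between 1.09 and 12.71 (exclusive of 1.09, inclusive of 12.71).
0.774667

We have X ~ Uniform(a=-1, b=14).

To find P(1.09 < X ≤ 12.71), we use:
P(1.09 < X ≤ 12.71) = P(X ≤ 12.71) - P(X ≤ 1.09)
                 = F(12.71) - F(1.09)
                 = 0.914000 - 0.139333
                 = 0.774667

So there's approximately a 77.5% chance that X falls in this range.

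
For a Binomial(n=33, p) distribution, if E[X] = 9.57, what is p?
p = 0.29

For a Binomial(n, p) distribution:
E[X] = n × p

Given n = 33 and E[X] = 9.57:
9.57 = 33 × p
p = 9.57 / 33 = 0.29

Verification: Binomial(33, 0.29) has E[X] = 9.57 ✓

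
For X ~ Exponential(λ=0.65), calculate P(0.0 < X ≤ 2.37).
0.785726

We have X ~ Exponential(λ=0.65).

To find P(0.0 < X ≤ 2.37), we use:
P(0.0 < X ≤ 2.37) = P(X ≤ 2.37) - P(X ≤ 0.0)
                 = F(2.37) - F(0.0)
                 = 0.785726 - 0.000000
                 = 0.785726

So there's approximately a 78.6% chance that X falls in this range.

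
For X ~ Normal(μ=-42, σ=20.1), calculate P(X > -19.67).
0.133296

We have X ~ Normal(μ=-42, σ=20.1).

P(X > -19.67) = 1 - P(X ≤ -19.67)
                = 1 - F(-19.67)
                = 1 - 0.866704
                = 0.133296

So there's approximately a 13.3% chance that X exceeds -19.67.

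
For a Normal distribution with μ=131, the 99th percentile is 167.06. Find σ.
σ = 15.5007

For X ~ Normal(μ, σ), the p-th percentile satisfies x = μ + z_p × σ,
where z_p = Φ⁻¹(p) is the standard normal quantile.

Step 1: z_{0.99} = Φ⁻¹(0.99) = 2.3263

Step 2: Solve for σ:
167.06 = 131 + 2.3263 × σ
σ = (167.06 - 131) / 2.3263
σ = 36.06 / 2.3263
σ = 15.5007

Verification: μ + z × σ = 131 + 2.3263 × 15.5007 = 167.06 ✓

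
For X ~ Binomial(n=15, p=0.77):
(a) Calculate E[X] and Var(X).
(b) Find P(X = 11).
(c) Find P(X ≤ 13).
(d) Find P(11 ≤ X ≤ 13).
(a) E[X] = 11.5500, Var(X) = 2.6565
(b) P(X = 11) = 0.215497
(c) P(X ≤ 13) = 0.891312
(d) P(11 ≤ X ≤ 13) = 0.641771

We have X ~ Binomial(n=15, p=0.77).

(a) Moments:
E[X] = 11.5500
Var(X) = 2.6565
σ = √Var(X) = 1.6299

(b) Point probability using PMF:
P(X = 11) = 0.215497

(c) Cumulative probability using CDF:
P(X ≤ 13) = F(13) = 0.891312

(d) Range probability:
P(11 ≤ X ≤ 13) = P(X ≤ 13) - P(X ≤ 10)
                   = F(13) - F(10)
                   = 0.891312 - 0.249541
                   = 0.641771

This means approximately 64.2% of outcomes fall in the interval [11, 13].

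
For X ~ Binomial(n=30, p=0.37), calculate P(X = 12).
0.139166

We have X ~ Binomial(n=30, p=0.37).

For a Binomial distribution, the PMF gives us the probability of each outcome.

Using the PMF formula:
P(X = 12) = 0.139166

Rounded to 4 decimal places: 0.1392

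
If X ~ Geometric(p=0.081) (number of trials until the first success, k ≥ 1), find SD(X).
11.8351

We have X ~ Geometric(p=0.081) (number of trials until the first success, k ≥ 1).

For a Geometric distribution with p=0.081 (number of trials until the first success, k ≥ 1):
σ = √Var(X) = 11.8351

The standard deviation is the square root of the variance.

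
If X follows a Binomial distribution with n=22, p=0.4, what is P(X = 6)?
0.086217

We have X ~ Binomial(n=22, p=0.4).

For a Binomial distribution, the PMF gives us the probability of each outcome.

Using the PMF formula:
P(X = 6) = 0.086217

Rounded to 4 decimal places: 0.0862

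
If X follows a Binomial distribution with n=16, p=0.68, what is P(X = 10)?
0.181766

We have X ~ Binomial(n=16, p=0.68).

For a Binomial distribution, the PMF gives us the probability of each outcome.

Using the PMF formula:
P(X = 10) = 0.181766

Rounded to 4 decimal places: 0.1818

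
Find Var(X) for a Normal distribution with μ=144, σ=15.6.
243.3600

We have X ~ Normal(μ=144, σ=15.6).

For a Normal distribution with μ=144, σ=15.6:
Var(X) = 243.3600

The variance measures the spread of the distribution around the mean.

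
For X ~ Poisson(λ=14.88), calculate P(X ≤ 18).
0.827843

We have X ~ Poisson(λ=14.88).

The CDF gives us P(X ≤ k).

Using the CDF:
P(X ≤ 18) = 0.827843

This means there's approximately a 82.8% chance that X is at most 18.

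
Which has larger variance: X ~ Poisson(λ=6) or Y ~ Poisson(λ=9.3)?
Y has larger variance (9.3000 > 6.0000)

Compute the variance for each distribution:

X ~ Poisson(λ=6):
Var(X) = 6.0000

Y ~ Poisson(λ=9.3):
Var(Y) = 9.3000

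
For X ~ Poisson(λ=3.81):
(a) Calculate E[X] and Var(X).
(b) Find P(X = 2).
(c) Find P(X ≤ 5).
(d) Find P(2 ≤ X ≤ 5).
(a) E[X] = 3.8100, Var(X) = 3.8100
(b) P(X = 2) = 0.160753
(c) P(X ≤ 5) = 0.814077
(d) P(2 ≤ X ≤ 5) = 0.707544

We have X ~ Poisson(λ=3.81).

(a) Moments:
E[X] = 3.8100
Var(X) = 3.8100
σ = √Var(X) = 1.9519

(b) Point probability using PMF:
P(X = 2) = 0.160753

(c) Cumulative probability using CDF:
P(X ≤ 5) = F(5) = 0.814077

(d) Range probability:
P(2 ≤ X ≤ 5) = P(X ≤ 5) - P(X ≤ 1)
                   = F(5) - F(1)
                   = 0.814077 - 0.106533
                   = 0.707544

This means approximately 70.8% of outcomes fall in the interval [2, 5].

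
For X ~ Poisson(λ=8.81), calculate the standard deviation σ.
2.9682

We have X ~ Poisson(λ=8.81).

For a Poisson distribution with λ=8.81:
σ = √Var(X) = 2.9682

The standard deviation is the square root of the variance.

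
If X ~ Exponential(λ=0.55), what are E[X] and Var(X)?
E[X] = 1.8182, Var(X) = 3.3058

We have X ~ Exponential(λ=0.55).

For an Exponential distribution with λ=0.55:

Expected value:
E[X] = 1.8182

Variance:
Var(X) = 3.3058

Standard deviation:
σ = √Var(X) = 1.8182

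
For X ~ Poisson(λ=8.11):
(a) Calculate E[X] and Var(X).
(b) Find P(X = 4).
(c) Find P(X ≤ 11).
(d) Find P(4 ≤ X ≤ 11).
(a) E[X] = 8.1100, Var(X) = 8.1100
(b) P(X = 4) = 0.054168
(c) P(X ≤ 11) = 0.879972
(d) P(4 ≤ X ≤ 11) = 0.840635

We have X ~ Poisson(λ=8.11).

(a) Moments:
E[X] = 8.1100
Var(X) = 8.1100
σ = √Var(X) = 2.8478

(b) Point probability using PMF:
P(X = 4) = 0.054168

(c) Cumulative probability using CDF:
P(X ≤ 11) = F(11) = 0.879972

(d) Range probability:
P(4 ≤ X ≤ 11) = P(X ≤ 11) - P(X ≤ 3)
                   = F(11) - F(3)
                   = 0.879972 - 0.039337
                   = 0.840635

This means approximately 84.1% of outcomes fall in the interval [4, 11].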